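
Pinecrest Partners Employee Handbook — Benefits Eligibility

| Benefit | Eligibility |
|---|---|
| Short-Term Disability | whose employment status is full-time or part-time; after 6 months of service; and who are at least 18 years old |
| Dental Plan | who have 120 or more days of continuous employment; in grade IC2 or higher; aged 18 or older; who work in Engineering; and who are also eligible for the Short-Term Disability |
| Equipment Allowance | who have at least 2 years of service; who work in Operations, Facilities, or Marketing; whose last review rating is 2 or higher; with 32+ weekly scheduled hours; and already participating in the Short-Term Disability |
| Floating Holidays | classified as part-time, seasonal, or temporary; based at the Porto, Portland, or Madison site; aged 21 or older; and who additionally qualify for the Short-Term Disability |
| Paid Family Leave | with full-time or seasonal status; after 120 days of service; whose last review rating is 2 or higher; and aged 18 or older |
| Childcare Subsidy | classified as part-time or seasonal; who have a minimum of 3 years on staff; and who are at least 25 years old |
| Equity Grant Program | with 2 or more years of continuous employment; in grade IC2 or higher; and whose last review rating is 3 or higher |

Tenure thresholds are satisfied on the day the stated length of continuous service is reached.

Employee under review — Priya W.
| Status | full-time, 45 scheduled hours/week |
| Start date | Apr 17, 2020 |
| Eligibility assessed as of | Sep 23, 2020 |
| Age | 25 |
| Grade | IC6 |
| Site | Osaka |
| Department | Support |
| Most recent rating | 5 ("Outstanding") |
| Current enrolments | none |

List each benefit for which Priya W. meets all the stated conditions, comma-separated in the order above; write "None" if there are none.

Paid Family Leave

Service from Apr 17, 2020 to Sep 23, 2020: 159 days.
Short-Term Disability — status full-time ✓; service 159 days < 6 months (≈180 days) ✗ → not eligible.
Dental Plan — service 159 days ≥ 120 days ✓; grade IC6 ≥ IC2 ✓; age 25 ≥ 18 ✓; dept Support ✗ → not eligible.
Equipment Allowance — service 159 days < 2 years (≈730 days) ✗ → not eligible.
Floating Holidays — status full-time ✗ (requires part-time, seasonal, or temporary) → not eligible.
Paid Family Leave — status full-time ✓; service 159 days ≥ 120 days ✓; rating 5 ≥ 2 ✓; age 25 ≥ 18 ✓ → eligible.
Childcare Subsidy — status full-time ✗ (requires part-time or seasonal) → not eligible.
Equity Grant Program — service 159 days < 2 years (≈730 days) ✗ → not eligible.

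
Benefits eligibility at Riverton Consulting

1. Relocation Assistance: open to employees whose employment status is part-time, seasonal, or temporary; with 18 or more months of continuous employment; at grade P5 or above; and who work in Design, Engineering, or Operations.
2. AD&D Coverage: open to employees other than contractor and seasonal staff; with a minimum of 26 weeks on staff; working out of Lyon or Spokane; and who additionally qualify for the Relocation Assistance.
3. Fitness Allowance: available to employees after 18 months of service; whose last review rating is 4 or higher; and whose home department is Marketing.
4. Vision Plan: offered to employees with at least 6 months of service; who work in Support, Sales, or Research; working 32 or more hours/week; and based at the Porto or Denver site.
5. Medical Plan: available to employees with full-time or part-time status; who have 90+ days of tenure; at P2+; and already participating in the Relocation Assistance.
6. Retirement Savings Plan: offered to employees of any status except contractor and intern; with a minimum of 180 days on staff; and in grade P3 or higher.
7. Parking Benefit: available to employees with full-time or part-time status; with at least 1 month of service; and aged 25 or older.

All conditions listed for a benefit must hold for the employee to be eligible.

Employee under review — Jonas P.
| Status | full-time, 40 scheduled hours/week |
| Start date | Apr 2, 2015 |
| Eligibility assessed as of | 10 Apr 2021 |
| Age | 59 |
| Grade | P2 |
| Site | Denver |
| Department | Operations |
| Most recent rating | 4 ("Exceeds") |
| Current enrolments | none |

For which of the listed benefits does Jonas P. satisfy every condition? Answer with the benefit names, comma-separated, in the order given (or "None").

Parking Benefit

Service from Apr 2, 2015 to 10 Apr 2021: 2200 days.
Relocation Assistance — status full-time ✗ (requires part-time, seasonal, or temporary) → not eligible.
AD&D Coverage — status full-time ✓ (not excluded); service 2200 days ≥ 26 weeks (≈182 days) ✓; site Denver ✗ (not Lyon or Spokane) → not eligible.
Fitness Allowance — service 2200 days ≥ 18 months (≈540 days) ✓; rating 4 ≥ 4 ✓; dept Operations ✗ → not eligible.
Vision Plan — service 2200 days ≥ 6 months (≈180 days) ✓; dept Operations ✗ → not eligible.
Medical Plan — status full-time ✓; service 2200 days ≥ 90 days ✓; grade P2 ≥ P2 ✓; not enrolled in Relocation Assistance ✗ → not eligible.
Retirement Savings Plan — status full-time ✓ (not excluded); service 2200 days ≥ 180 days ✓; grade P2 < P3 ✗ → not eligible.
Parking Benefit — status full-time ✓; service 2200 days ≥ 1 month (≈30 days) ✓; age 59 ≥ 25 ✓ → eligible.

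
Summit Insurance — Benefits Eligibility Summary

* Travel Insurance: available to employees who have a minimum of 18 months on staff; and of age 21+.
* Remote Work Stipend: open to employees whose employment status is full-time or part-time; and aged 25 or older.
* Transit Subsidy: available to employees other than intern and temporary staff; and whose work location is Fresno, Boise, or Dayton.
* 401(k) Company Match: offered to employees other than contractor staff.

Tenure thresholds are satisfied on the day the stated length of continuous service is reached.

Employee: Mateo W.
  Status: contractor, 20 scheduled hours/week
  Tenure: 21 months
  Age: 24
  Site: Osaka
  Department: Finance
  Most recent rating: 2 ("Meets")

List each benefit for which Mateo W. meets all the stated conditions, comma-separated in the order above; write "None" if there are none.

Travel Insurance — service 21 months ≥ 18 months ✓; age 24 ≥ 21 ✓ → eligible.
Remote Work Stipend — status contractor ✗ (requires full-time or part-time) → not eligible.
Transit Subsidy — status contractor ✓ (not excluded); site Osaka ✗ (not Fresno, Boise, or Dayton) → not eligible.
401(k) Company Match — status contractor ✗ (excluded) → not eligible.

Travel Insurance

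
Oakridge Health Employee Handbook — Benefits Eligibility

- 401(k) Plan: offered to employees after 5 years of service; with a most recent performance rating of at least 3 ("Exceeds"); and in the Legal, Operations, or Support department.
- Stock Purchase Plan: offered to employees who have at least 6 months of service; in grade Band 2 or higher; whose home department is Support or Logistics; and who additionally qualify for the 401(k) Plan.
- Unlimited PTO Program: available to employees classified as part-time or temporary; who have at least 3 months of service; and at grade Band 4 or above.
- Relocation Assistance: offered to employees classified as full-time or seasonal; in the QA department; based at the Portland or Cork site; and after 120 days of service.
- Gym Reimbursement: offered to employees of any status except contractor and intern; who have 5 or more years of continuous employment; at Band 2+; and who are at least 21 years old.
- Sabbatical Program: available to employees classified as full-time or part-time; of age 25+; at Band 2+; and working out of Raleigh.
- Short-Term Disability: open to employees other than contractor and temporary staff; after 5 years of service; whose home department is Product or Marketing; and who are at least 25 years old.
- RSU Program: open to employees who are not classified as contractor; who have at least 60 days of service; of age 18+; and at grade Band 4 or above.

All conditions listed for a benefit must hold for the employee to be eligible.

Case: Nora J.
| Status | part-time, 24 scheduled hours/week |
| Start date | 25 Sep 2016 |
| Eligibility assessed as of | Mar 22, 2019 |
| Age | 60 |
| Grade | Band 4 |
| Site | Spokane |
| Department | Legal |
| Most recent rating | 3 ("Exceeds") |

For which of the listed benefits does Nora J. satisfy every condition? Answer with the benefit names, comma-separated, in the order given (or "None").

Service from 25 Sep 2016 to Mar 22, 2019: 908 days.
401(k) Plan — service 908 days < 5 years (≈1825 days) ✗ → not eligible.
Stock Purchase Plan — service 908 days ≥ 6 months (≈180 days) ✓; grade Band 4 ≥ Band 2 ✓; dept Legal ✗ → not eligible.
Unlimited PTO Program — status part-time ✓; service 908 days ≥ 3 months (≈90 days) ✓; grade Band 4 ≥ Band 4 ✓ → eligible.
Relocation Assistance — status part-time ✗ (requires full-time or seasonal) → not eligible.
Gym Reimbursement — status part-time ✓ (not excluded); service 908 days < 5 years (≈1825 days) ✗ → not eligible.
Sabbatical Program — status part-time ✓; age 60 ≥ 25 ✓; grade Band 4 ≥ Band 2 ✓; site Spokane ✗ (not Raleigh) → not eligible.
Short-Term Disability — status part-time ✓ (not excluded); service 908 days < 5 years (≈1825 days) ✗ → not eligible.
RSU Program — status part-time ✓ (not excluded); service 908 days ≥ 60 days ✓; age 60 ≥ 18 ✓; grade Band 4 ≥ Band 4 ✓ → eligible.

Unlimited PTO Program, RSU Program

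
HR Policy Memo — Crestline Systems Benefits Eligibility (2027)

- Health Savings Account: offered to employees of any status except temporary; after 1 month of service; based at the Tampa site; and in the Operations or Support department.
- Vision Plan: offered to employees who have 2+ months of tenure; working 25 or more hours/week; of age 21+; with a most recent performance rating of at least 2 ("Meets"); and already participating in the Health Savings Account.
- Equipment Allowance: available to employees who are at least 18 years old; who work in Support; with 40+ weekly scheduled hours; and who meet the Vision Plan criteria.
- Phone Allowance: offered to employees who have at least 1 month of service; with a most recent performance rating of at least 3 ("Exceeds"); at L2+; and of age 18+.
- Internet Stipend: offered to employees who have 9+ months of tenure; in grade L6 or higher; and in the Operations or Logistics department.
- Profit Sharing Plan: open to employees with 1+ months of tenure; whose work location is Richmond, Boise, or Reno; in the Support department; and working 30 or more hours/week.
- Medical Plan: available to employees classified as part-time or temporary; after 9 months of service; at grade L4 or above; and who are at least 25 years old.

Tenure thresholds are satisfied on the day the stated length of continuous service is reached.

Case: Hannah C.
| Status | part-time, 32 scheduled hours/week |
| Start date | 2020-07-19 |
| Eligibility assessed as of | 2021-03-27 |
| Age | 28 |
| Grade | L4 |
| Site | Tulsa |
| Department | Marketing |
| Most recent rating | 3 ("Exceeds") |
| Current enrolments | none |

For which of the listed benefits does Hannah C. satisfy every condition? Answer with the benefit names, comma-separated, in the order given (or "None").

Phone Allowance

Service from 2020-07-19 to 2021-03-27: 251 days.
Health Savings Account — status part-time ✓ (not excluded); service 251 days ≥ 1 month (≈30 days) ✓; site Tulsa ✗ (not Tampa) → not eligible.
Vision Plan — service 251 days ≥ 2 months (≈60 days) ✓; 32 hrs/wk ≥ 25 ✓; age 28 ≥ 21 ✓; rating 3 ≥ 2 ✓; not enrolled in Health Savings Account ✗ → not eligible.
Equipment Allowance — age 28 ≥ 18 ✓; dept Marketing ✗ → not eligible.
Phone Allowance — service 251 days ≥ 1 month (≈30 days) ✓; rating 3 ≥ 3 ✓; grade L4 ≥ L2 ✓; age 28 ≥ 18 ✓ → eligible.
Internet Stipend — service 251 days < 9 months (≈270 days) ✗ → not eligible.
Profit Sharing Plan — service 251 days ≥ 1 month (≈30 days) ✓; site Tulsa ✗ (not Richmond, Boise, or Reno) → not eligible.
Medical Plan — status part-time ✓; service 251 days < 9 months (≈270 days) ✗ → not eligible.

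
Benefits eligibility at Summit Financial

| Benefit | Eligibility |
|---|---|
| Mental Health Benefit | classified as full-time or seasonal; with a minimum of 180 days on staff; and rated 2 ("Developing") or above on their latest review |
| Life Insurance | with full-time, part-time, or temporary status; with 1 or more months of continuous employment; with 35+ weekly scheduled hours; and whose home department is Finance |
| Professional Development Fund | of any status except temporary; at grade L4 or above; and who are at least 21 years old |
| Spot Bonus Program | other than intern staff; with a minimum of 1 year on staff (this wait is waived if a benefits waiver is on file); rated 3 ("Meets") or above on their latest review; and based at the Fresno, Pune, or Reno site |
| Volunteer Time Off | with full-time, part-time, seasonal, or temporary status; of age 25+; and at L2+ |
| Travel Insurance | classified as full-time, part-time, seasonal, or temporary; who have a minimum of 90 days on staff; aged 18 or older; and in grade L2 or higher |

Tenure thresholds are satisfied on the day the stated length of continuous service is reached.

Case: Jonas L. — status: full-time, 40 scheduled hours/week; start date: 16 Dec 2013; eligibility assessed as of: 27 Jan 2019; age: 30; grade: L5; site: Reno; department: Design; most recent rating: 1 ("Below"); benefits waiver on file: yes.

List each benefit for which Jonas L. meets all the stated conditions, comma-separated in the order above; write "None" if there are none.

Professional Development Fund, Volunteer Time Off, Travel Insurance

Service from 16 Dec 2013 to 27 Jan 2019: 1868 days.
Mental Health Benefit — status full-time ✓; service 1868 days ≥ 180 days ✓; rating 1 < 2 ✗ → not eligible.
Life Insurance — status full-time ✓; service 1868 days ≥ 1 month (≈30 days) ✓; 40 hrs/wk ≥ 35 ✓; dept Design ✗ → not eligible.
Professional Development Fund — status full-time ✓ (not excluded); grade L5 ≥ L4 ✓; age 30 ≥ 21 ✓ → eligible.
Spot Bonus Program — status full-time ✓ (not excluded); benefits waiver on file ✓; rating 1 < 3 ✗ → not eligible.
Volunteer Time Off — status full-time ✓; age 30 ≥ 25 ✓; grade L5 ≥ L2 ✓ → eligible.
Travel Insurance — status full-time ✓; service 1868 days ≥ 90 days ✓; age 30 ≥ 18 ✓; grade L5 ≥ L2 ✓ → eligible.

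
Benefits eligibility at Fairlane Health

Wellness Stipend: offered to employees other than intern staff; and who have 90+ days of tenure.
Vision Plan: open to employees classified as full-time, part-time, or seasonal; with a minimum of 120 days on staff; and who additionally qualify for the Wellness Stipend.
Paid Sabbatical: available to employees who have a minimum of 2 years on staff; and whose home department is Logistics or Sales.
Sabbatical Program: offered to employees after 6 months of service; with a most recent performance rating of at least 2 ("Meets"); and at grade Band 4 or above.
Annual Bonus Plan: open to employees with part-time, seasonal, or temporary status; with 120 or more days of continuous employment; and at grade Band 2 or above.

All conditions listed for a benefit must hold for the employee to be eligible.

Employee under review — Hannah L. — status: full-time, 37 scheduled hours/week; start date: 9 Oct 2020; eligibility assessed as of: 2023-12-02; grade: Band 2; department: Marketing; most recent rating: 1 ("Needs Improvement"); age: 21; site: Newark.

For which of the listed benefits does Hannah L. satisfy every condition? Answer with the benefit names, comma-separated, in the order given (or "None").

Service from 9 Oct 2020 to 2023-12-02: 1149 days.
Wellness Stipend — status full-time ✓ (not excluded); service 1149 days ≥ 90 days ✓ → eligible.
Vision Plan — status full-time ✓; service 1149 days ≥ 120 days ✓; eligible for Wellness Stipend ✓ → eligible.
Paid Sabbatical — service 1149 days ≥ 2 years (≈730 days) ✓; dept Marketing ✗ → not eligible.
Sabbatical Program — service 1149 days ≥ 6 months (≈180 days) ✓; rating 1 < 2 ✗ → not eligible.
Annual Bonus Plan — status full-time ✗ (requires part-time, seasonal, or temporary) → not eligible.

Wellness Stipend, Vision Plan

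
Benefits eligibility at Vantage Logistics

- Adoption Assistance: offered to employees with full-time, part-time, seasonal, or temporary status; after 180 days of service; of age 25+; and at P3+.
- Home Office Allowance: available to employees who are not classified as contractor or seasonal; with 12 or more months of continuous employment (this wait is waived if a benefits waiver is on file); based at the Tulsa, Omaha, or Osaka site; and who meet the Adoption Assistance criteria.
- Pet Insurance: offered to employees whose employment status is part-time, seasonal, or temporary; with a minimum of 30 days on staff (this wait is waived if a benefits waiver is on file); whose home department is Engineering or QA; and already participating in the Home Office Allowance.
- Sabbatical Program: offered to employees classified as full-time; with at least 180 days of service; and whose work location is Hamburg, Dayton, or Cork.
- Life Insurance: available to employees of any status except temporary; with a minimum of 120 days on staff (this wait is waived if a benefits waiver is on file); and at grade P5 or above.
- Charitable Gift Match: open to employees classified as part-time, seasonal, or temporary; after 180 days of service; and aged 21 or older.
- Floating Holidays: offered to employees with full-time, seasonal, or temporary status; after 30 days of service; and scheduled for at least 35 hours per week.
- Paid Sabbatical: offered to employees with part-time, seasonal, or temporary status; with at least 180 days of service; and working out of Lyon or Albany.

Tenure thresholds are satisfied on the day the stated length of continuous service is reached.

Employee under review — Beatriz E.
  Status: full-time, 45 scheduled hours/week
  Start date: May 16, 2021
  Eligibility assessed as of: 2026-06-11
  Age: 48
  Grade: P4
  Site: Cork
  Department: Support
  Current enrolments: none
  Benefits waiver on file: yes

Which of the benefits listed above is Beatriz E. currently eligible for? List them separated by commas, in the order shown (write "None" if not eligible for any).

Service from May 16, 2021 to 2026-06-11: 1852 days.
Adoption Assistance — status full-time ✓; service 1852 days ≥ 180 days ✓; age 48 ≥ 25 ✓; grade P4 ≥ P3 ✓ → eligible.
Home Office Allowance — status full-time ✓ (not excluded); benefits waiver on file ✓; site Cork ✗ (not Tulsa, Omaha, or Osaka) → not eligible.
Pet Insurance — status full-time ✗ (requires part-time, seasonal, or temporary) → not eligible.
Sabbatical Program — status full-time ✓; service 1852 days ≥ 180 days ✓; site Cork ✓ → eligible.
Life Insurance — status full-time ✓ (not excluded); benefits waiver on file ✓; grade P4 < P5 ✗ → not eligible.
Charitable Gift Match — status full-time ✗ (requires part-time, seasonal, or temporary) → not eligible.
Floating Holidays — status full-time ✓; service 1852 days ≥ 30 days ✓; 45 hrs/wk ≥ 35 ✓ → eligible.
Paid Sabbatical — status full-time ✗ (requires part-time, seasonal, or temporary) → not eligible.

Adoption Assistance, Sabbatical Program, Floating Holidays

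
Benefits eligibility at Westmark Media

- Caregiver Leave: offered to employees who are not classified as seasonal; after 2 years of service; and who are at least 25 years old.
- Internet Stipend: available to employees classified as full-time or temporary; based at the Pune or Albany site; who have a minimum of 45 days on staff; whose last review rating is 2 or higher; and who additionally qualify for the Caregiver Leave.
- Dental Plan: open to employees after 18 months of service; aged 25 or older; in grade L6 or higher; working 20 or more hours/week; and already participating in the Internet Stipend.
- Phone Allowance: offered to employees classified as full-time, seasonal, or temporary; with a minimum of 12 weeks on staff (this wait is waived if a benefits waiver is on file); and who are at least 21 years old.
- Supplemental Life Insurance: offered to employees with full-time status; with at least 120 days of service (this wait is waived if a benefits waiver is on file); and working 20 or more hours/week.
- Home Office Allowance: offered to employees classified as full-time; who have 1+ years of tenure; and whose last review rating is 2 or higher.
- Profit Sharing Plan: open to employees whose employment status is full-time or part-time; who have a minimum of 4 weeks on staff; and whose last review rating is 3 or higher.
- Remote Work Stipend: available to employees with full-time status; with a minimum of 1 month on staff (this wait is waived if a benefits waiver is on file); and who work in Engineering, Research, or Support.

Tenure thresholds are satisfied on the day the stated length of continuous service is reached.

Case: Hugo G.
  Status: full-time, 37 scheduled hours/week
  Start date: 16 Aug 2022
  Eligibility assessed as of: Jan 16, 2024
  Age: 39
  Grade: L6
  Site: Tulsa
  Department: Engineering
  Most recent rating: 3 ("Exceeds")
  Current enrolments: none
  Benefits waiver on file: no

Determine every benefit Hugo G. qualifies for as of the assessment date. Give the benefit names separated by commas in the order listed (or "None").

Service from 16 Aug 2022 to Jan 16, 2024: 518 days.
Caregiver Leave — status full-time ✓ (not excluded); service 518 days < 2 years (≈730 days) ✗ → not eligible.
Internet Stipend — status full-time ✓; site Tulsa ✗ (not Pune or Albany) → not eligible.
Dental Plan — service 518 days < 18 months (≈540 days) ✗ → not eligible.
Phone Allowance — status full-time ✓; no waiver, service 518 days ≥ 12 weeks (≈84 days) ✓; age 39 ≥ 21 ✓ → eligible.
Supplemental Life Insurance — status full-time ✓; no waiver, service 518 days ≥ 120 days ✓; 37 hrs/wk ≥ 20 ✓ → eligible.
Home Office Allowance — status full-time ✓; service 518 days ≥ 1 year (≈365 days) ✓; rating 3 ≥ 2 ✓ → eligible.
Profit Sharing Plan — status full-time ✓; service 518 days ≥ 4 weeks (≈28 days) ✓; rating 3 ≥ 3 ✓ → eligible.
Remote Work Stipend — status full-time ✓; no waiver, service 518 days ≥ 1 month (≈30 days) ✓; dept Engineering ✓ → eligible.

Phone Allowance, Supplemental Life Insurance, Home Office Allowance, Profit Sharing Plan, Remote Work Stipend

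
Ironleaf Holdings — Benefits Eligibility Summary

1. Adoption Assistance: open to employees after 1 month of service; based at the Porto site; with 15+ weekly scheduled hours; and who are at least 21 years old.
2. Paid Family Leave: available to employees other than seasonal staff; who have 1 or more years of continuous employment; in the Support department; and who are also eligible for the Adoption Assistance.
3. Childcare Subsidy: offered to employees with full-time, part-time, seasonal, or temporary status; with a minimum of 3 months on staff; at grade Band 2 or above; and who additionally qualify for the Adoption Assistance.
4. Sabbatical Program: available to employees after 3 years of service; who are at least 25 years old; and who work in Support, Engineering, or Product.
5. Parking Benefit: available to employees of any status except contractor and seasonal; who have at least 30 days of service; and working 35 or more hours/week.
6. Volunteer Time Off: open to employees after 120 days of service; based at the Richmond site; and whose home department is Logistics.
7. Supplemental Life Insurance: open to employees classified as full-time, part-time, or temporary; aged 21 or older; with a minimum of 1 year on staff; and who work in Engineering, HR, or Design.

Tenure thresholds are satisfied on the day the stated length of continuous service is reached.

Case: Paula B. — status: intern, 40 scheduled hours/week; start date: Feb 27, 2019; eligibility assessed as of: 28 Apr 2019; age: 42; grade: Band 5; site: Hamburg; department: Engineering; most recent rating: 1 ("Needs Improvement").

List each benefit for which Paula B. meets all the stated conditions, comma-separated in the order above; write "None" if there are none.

Parking Benefit

Service from Feb 27, 2019 to 28 Apr 2019: 60 days.
Adoption Assistance — service 60 days ≥ 1 month (≈30 days) ✓; site Hamburg ✗ (not Porto) → not eligible.
Paid Family Leave — status intern ✓ (not excluded); service 60 days < 1 year (≈365 days) ✗ → not eligible.
Childcare Subsidy — status intern ✗ (requires full-time, part-time, seasonal, or temporary) → not eligible.
Sabbatical Program — service 60 days < 3 years (≈1095 days) ✗ → not eligible.
Parking Benefit — status intern ✓ (not excluded); service 60 days ≥ 30 days ✓; 40 hrs/wk ≥ 35 ✓ → eligible.
Volunteer Time Off — service 60 days < 120 days ✗ → not eligible.
Supplemental Life Insurance — status intern ✗ (requires full-time, part-time, or temporary) → not eligible.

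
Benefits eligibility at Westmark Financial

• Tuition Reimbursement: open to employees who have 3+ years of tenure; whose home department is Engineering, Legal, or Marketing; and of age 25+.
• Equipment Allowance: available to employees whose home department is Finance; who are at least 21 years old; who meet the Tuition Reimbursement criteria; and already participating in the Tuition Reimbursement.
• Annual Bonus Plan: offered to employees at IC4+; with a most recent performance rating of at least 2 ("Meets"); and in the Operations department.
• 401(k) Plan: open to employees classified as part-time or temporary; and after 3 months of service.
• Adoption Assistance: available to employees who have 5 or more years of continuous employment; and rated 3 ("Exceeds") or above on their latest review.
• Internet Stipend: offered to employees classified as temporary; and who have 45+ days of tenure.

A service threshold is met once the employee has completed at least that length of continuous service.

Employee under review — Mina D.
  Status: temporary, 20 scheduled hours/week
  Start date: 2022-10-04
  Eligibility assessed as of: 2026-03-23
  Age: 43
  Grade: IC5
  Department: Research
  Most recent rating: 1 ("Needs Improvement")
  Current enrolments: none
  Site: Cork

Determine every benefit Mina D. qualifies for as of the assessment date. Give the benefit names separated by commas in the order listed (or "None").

401(k) Plan, Internet Stipend

Service from 2022-10-04 to 2026-03-23: 1266 days.
Tuition Reimbursement — service 1266 days ≥ 3 years (≈1095 days) ✓; dept Research ✗ → not eligible.
Equipment Allowance — dept Research ✗ → not eligible.
Annual Bonus Plan — grade IC5 ≥ IC4 ✓; rating 1 < 2 ✗ → not eligible.
401(k) Plan — status temporary ✓; service 1266 days ≥ 3 months (≈90 days) ✓ → eligible.
Adoption Assistance — service 1266 days < 5 years (≈1825 days) ✗ → not eligible.
Internet Stipend — status temporary ✓; service 1266 days ≥ 45 days ✓ → eligible.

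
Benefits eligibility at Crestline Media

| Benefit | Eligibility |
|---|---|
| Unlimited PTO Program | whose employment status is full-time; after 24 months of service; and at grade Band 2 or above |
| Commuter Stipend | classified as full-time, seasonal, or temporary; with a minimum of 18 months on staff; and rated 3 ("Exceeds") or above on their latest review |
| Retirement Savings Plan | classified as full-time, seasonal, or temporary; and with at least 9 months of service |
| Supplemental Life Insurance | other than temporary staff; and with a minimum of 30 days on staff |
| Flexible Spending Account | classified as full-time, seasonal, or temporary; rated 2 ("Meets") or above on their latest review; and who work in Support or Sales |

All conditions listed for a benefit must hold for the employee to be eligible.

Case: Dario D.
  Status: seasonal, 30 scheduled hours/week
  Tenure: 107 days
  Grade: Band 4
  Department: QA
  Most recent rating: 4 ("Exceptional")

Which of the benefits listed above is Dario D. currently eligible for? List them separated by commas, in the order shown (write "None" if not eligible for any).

Unlimited PTO Program — status seasonal ✗ (requires full-time) → not eligible.
Commuter Stipend — status seasonal ✓; service 107 days < 18 months (≈540 days) ✗ → not eligible.
Retirement Savings Plan — status seasonal ✓; service 107 days < 9 months (≈270 days) ✗ → not eligible.
Supplemental Life Insurance — status seasonal ✓ (not excluded); service 107 days ≥ 30 days ✓ → eligible.
Flexible Spending Account — status seasonal ✓; rating 4 ≥ 2 ✓; dept QA ✗ → not eligible.

Supplemental Life Insurance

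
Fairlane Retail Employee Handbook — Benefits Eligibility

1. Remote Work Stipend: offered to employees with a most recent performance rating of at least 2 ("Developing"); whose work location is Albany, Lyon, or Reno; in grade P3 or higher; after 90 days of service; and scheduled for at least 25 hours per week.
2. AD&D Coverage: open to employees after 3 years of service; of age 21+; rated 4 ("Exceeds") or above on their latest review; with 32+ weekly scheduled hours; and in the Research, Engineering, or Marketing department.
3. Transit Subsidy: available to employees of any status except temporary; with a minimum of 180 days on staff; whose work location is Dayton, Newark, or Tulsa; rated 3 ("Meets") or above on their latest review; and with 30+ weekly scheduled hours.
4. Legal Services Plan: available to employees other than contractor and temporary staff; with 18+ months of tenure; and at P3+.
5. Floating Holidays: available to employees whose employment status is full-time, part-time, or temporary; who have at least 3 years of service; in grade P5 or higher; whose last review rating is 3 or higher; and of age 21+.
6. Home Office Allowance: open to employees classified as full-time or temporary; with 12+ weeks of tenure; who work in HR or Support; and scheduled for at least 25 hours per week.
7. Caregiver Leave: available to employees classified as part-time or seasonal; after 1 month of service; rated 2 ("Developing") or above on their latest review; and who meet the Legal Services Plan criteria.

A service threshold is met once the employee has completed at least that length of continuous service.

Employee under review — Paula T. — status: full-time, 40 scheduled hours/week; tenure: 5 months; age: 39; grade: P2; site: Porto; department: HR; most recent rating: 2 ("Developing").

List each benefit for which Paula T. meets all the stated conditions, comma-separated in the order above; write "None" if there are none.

Home Office Allowance

Remote Work Stipend — rating 2 ≥ 2 ✓; site Porto ✗ (not Albany, Lyon, or Reno) → not eligible.
AD&D Coverage — service 5 months < 3 years (≈1095 days) ✗ → not eligible.
Transit Subsidy — status full-time ✓ (not excluded); service 5 months < 180 days ✗ → not eligible.
Legal Services Plan — status full-time ✓ (not excluded); service 5 months < 18 months ✗ → not eligible.
Floating Holidays — status full-time ✓; service 5 months < 3 years (≈1095 days) ✗ → not eligible.
Home Office Allowance — status full-time ✓; service 5 months ≥ 12 weeks (≈84 days) ✓; dept HR ✓; 40 hrs/wk ≥ 25 ✓ → eligible.
Caregiver Leave — status full-time ✗ (requires part-time or seasonal) → not eligible.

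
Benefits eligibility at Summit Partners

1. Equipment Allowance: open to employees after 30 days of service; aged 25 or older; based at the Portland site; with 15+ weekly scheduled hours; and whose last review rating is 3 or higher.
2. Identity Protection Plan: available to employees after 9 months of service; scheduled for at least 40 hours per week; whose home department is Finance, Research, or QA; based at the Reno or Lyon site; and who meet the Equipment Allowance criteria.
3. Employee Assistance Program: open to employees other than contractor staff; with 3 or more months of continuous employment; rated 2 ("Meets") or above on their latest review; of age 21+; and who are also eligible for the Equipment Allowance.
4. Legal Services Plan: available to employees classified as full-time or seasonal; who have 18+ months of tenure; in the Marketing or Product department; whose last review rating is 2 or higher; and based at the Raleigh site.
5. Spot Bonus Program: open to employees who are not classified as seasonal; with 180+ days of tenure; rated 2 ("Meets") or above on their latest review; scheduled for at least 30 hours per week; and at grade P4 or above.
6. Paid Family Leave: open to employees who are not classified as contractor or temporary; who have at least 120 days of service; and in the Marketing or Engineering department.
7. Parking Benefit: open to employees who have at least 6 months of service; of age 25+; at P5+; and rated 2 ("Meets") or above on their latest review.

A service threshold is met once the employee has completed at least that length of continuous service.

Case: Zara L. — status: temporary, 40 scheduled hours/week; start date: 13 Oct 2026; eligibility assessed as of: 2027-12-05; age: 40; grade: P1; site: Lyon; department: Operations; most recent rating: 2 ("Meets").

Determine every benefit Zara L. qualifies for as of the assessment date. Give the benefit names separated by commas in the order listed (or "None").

None

Service from 13 Oct 2026 to 2027-12-05: 418 days.
Equipment Allowance — service 418 days ≥ 30 days ✓; age 40 ≥ 25 ✓; site Lyon ✗ (not Portland) → not eligible.
Identity Protection Plan — service 418 days ≥ 9 months (≈270 days) ✓; 40 hrs/wk ≥ 40 ✓; dept Operations ✗ → not eligible.
Employee Assistance Program — status temporary ✓ (not excluded); service 418 days ≥ 3 months (≈90 days) ✓; rating 2 ≥ 2 ✓; age 40 ≥ 21 ✓; not eligible for Equipment Allowance ✗ → not eligible.
Legal Services Plan — status temporary ✗ (requires full-time or seasonal) → not eligible.
Spot Bonus Program — status temporary ✓ (not excluded); service 418 days ≥ 180 days ✓; rating 2 ≥ 2 ✓; 40 hrs/wk ≥ 30 ✓; grade P1 < P4 ✗ → not eligible.
Paid Family Leave — status temporary ✗ (excluded) → not eligible.
Parking Benefit — service 418 days ≥ 6 months (≈180 days) ✓; age 40 ≥ 25 ✓; grade P1 < P5 ✗ → not eligible.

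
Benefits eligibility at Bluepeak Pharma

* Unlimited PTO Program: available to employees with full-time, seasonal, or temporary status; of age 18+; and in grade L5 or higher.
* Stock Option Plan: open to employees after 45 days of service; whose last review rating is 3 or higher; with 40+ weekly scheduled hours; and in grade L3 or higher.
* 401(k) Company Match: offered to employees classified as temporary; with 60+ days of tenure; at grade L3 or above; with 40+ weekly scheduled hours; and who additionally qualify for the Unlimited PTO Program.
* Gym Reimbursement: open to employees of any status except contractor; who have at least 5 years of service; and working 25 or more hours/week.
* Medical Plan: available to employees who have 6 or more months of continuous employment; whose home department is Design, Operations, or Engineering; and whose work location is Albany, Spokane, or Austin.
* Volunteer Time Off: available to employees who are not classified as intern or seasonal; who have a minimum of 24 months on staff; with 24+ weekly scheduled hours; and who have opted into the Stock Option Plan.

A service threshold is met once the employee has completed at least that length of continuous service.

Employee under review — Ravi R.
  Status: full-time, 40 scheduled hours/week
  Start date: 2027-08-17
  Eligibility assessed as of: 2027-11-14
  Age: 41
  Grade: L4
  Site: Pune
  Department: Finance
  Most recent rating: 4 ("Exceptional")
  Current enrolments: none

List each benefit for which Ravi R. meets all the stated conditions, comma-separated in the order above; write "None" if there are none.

Service from 2027-08-17 to 2027-11-14: 89 days.
Unlimited PTO Program — status full-time ✓; age 41 ≥ 18 ✓; grade L4 < L5 ✗ → not eligible.
Stock Option Plan — service 89 days ≥ 45 days ✓; rating 4 ≥ 3 ✓; 40 hrs/wk ≥ 40 ✓; grade L4 ≥ L3 ✓ → eligible.
401(k) Company Match — status full-time ✗ (requires temporary) → not eligible.
Gym Reimbursement — status full-time ✓ (not excluded); service 89 days < 5 years (≈1825 days) ✗ → not eligible.
Medical Plan — service 89 days < 6 months (≈180 days) ✗ → not eligible.
Volunteer Time Off — status full-time ✓ (not excluded); service 89 days < 24 months (≈720 days) ✗ → not eligible.

Stock Option Plan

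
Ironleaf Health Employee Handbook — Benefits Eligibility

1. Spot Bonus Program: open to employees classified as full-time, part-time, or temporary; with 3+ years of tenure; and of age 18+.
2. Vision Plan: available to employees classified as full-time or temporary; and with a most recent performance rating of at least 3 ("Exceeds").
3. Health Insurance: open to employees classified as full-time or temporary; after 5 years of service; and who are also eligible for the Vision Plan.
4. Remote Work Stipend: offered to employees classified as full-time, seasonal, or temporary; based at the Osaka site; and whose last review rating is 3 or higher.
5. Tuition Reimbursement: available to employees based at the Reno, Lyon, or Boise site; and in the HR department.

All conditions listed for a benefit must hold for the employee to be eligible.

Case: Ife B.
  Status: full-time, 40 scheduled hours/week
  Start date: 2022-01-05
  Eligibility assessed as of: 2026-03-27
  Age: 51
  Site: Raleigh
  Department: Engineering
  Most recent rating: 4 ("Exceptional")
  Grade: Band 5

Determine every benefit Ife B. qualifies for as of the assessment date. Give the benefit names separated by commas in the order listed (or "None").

Service from 2022-01-05 to 2026-03-27: 1542 days.
Spot Bonus Program — status full-time ✓; service 1542 days ≥ 3 years (≈1095 days) ✓; age 51 ≥ 18 ✓ → eligible.
Vision Plan — status full-time ✓; rating 4 ≥ 3 ✓ → eligible.
Health Insurance — status full-time ✓; service 1542 days < 5 years (≈1825 days) ✗ → not eligible.
Remote Work Stipend — status full-time ✓; site Raleigh ✗ (not Osaka) → not eligible.
Tuition Reimbursement — site Raleigh ✗ (not Reno, Lyon, or Boise) → not eligible.

Spot Bonus Program, Vision Plan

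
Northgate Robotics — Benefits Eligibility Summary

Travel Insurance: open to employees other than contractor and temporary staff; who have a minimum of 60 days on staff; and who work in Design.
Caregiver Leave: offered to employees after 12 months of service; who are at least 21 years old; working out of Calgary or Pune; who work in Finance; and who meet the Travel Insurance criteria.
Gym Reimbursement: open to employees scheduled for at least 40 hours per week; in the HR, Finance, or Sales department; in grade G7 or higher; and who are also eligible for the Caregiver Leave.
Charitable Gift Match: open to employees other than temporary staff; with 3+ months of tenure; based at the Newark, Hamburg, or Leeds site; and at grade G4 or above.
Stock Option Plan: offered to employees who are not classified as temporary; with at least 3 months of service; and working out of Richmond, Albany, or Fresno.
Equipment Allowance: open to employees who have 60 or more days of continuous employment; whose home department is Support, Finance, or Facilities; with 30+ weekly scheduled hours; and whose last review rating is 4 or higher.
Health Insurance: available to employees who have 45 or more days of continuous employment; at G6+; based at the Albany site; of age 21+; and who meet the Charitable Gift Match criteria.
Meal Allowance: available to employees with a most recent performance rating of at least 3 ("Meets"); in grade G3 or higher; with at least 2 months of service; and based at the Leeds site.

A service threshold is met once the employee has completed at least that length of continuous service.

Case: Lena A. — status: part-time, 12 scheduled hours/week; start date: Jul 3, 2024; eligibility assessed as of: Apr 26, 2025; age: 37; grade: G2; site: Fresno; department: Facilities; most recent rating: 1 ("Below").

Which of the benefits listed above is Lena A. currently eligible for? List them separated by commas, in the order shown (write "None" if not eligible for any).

Stock Option Plan

Service from Jul 3, 2024 to Apr 26, 2025: 297 days.
Travel Insurance — status part-time ✓ (not excluded); service 297 days ≥ 60 days ✓; dept Facilities ✗ → not eligible.
Caregiver Leave — service 297 days < 12 months (≈360 days) ✗ → not eligible.
Gym Reimbursement — 12 hrs/wk < 40 ✗ → not eligible.
Charitable Gift Match — status part-time ✓ (not excluded); service 297 days ≥ 3 months (≈90 days) ✓; site Fresno ✗ (not Newark, Hamburg, or Leeds) → not eligible.
Stock Option Plan — status part-time ✓ (not excluded); service 297 days ≥ 3 months (≈90 days) ✓; site Fresno ✓ → eligible.
Equipment Allowance — service 297 days ≥ 60 days ✓; dept Facilities ✓; 12 hrs/wk < 30 ✗ → not eligible.
Health Insurance — service 297 days ≥ 45 days ✓; grade G2 < G6 ✗ → not eligible.
Meal Allowance — rating 1 < 3 ✗ → not eligible.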